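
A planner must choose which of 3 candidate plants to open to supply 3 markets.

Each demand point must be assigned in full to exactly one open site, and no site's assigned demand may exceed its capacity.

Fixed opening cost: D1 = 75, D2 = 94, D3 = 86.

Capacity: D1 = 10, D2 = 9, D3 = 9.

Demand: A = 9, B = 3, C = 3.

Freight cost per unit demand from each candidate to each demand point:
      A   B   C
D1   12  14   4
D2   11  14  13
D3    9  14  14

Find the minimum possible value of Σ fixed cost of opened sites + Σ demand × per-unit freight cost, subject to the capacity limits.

296

Open {D1, D3}; cheapest assignment that respects the capacities:
  D1 (cap 10, load 6): B, C — cost 3×14 + 3×4 = 54
  D3 (cap 9, load 9): A — cost 9×9 = 81
  Shipping 135, fixed 161 → total 296.
  Any other capacity-feasible assignment to {D1, D3} ships for at least 135.
Compare {D1, D2}: its best feasible assignment gives total 322.
Compare {D2, D3}: its best feasible assignment gives total 342.
Every other set of open sites that can feasibly serve all demand totals ≥ 322 even under its best assignment. Minimum: 296.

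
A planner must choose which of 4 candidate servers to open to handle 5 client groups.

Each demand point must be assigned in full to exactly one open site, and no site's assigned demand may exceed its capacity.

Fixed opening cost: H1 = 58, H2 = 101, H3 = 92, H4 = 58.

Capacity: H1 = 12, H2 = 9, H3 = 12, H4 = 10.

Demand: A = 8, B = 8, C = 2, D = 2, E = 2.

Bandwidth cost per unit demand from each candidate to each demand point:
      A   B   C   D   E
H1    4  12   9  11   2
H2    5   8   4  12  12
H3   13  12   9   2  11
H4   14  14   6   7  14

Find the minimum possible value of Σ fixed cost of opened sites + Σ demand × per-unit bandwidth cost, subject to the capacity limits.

Open {H1, H4}; cheapest assignment that respects the capacities:
  H1 (cap 12, load 12): A, C, E — cost 8×4 + 2×9 + 2×2 = 54
  H4 (cap 10, load 10): B, D — cost 8×14 + 2×7 = 126
  Shipping 180, fixed 116 → total 296.
  Any other capacity-feasible assignment to {H1, H4} ships for at least 180.
Compare {H1, H3}: its best feasible assignment gives total 304.
Compare {H1, H2, H4}: its best feasible assignment gives total 343.
Every other set of open sites that can feasibly serve all demand totals ≥ 304 even under its best assignment. Minimum: 296.

296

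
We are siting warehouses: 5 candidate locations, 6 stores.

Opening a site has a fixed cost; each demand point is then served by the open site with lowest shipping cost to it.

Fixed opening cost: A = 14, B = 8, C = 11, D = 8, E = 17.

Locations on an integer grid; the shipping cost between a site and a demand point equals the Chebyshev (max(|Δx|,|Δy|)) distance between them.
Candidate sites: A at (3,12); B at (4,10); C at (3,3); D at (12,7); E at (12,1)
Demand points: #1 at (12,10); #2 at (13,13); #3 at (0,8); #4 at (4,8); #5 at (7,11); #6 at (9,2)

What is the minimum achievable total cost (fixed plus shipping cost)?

39

Open {B, D}: assign each demand point to its cheapest open site.
  #1→D 3, #2→D 6, #3→B 4, #4→B 2, #5→B 3, #6→D 5
  shipping cost 23, fixed 16 → total 39.
Compare {B}: shipping cost 34 + fixed 8 = 42.
Compare {D}: shipping cost 39 + fixed 8 = 47.
Compare {A, D}: shipping cost 26 + fixed 22 = 48.
All other subsets cost ≥ 42. Minimum total cost: 39.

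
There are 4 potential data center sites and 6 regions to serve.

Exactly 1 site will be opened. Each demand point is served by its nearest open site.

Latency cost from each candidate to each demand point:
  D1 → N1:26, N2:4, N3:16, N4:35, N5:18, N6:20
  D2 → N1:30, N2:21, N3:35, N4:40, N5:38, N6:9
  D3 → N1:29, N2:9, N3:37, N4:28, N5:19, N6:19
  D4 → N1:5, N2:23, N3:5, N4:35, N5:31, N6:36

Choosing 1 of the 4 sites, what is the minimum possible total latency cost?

Open {D1}.
  N1→D1 26, N2→D1 4, N3→D1 16, N4→D1 35, N5→D1 18, N6→D1 20  ⇒ total 119.
Compare {D4}: total 135.
Compare {D3}: total 141.
No size-1 selection does better; minimum is 119.

119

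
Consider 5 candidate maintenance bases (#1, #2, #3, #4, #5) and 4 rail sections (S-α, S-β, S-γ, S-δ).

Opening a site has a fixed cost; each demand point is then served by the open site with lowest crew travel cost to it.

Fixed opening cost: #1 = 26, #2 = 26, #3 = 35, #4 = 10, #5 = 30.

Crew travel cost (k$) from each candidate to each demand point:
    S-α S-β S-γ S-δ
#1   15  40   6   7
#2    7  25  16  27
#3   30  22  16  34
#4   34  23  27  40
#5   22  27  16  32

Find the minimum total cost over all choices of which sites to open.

Open {#1, #4}: assign each demand point to its cheapest open site.
  S-α→#1 15, S-β→#4 23, S-γ→#1 6, S-δ→#1 7
  crew travel cost 51, fixed 36 → total 87.
Compare {#1}: crew travel cost 68 + fixed 26 = 94.
Compare {#1, #2}: crew travel cost 45 + fixed 52 = 97.
Compare {#2}: crew travel cost 75 + fixed 26 = 101.
All other subsets cost ≥ 94. Minimum total cost: 87.

87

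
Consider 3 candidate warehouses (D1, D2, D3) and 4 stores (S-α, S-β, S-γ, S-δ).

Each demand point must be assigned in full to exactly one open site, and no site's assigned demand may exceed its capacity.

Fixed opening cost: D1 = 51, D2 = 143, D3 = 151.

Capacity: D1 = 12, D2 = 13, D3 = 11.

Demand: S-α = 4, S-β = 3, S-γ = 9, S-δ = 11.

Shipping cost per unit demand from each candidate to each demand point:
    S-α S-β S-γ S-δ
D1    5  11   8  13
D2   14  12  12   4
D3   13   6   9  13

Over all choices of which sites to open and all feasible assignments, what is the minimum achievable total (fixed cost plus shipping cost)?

523

Open {D1, D2, D3}; cheapest assignment that respects the capacities:
  D1 (cap 12, load 7): S-α, S-β — cost 4×5 + 3×11 = 53
  D2 (cap 13, load 11): S-δ — cost 11×4 = 44
  D3 (cap 11, load 9): S-γ — cost 9×9 = 81
  Shipping 178, fixed 345 → total 523.
  Any other capacity-feasible assignment to {D1, D2, D3} ships for at least 178.
Total demand is 27 and no other set of sites has combined capacity ≥ 27, so {D1, D2, D3} is the only feasible choice of open sites. Minimum: 523.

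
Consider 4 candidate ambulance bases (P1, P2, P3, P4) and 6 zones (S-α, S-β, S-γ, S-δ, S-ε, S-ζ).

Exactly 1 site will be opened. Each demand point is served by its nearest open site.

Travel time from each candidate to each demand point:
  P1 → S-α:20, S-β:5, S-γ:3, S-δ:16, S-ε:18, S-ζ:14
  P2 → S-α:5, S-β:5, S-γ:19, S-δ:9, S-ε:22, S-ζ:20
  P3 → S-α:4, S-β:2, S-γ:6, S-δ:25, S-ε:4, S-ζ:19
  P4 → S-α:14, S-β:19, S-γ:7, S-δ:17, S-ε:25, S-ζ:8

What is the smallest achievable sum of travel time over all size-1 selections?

Open {P3}.
  S-α→P3 4, S-β→P3 2, S-γ→P3 6, S-δ→P3 25, S-ε→P3 4, S-ζ→P3 19  ⇒ total 60.
Compare {P1}: total 76.
Compare {P2}: total 80.
No size-1 selection does better; minimum is 60.

60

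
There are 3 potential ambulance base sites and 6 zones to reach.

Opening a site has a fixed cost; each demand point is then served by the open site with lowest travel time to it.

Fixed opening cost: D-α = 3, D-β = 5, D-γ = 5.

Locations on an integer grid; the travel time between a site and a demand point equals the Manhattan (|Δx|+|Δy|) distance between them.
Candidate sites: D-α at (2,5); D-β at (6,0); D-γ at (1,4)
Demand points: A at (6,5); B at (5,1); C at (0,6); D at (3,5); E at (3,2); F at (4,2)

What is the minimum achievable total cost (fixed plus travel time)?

Open {D-α, D-β}: assign each demand point to its cheapest open site.
  A→D-α 4, B→D-β 2, C→D-α 3, D→D-α 1, E→D-α 4, F→D-β 4
  travel time 18, fixed 8 → total 26.
Compare {D-α}: travel time 24 + fixed 3 = 27.
Compare {D-β, D-γ}: travel time 21 + fixed 10 = 31.
Compare {D-α, D-β, D-γ}: travel time 18 + fixed 13 = 31.
All other subsets cost ≥ 27. Minimum total cost: 26.

26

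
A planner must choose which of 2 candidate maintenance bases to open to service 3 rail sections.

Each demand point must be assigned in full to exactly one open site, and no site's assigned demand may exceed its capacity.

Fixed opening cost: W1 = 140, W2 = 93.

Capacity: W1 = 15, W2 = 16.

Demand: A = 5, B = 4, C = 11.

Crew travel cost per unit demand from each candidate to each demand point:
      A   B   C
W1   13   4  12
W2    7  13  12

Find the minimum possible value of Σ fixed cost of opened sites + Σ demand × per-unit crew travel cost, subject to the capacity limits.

416

Open {W1, W2}; cheapest assignment that respects the capacities:
  W1 (cap 15, load 15): B, C — cost 4×4 + 11×12 = 148
  W2 (cap 16, load 5): A — cost 5×7 = 35
  Shipping 183, fixed 233 → total 416.
  Any other capacity-feasible assignment to {W1, W2} ships for at least 183.
Total demand is 20 and no other set of sites has combined capacity ≥ 20, so {W1, W2} is the only feasible choice of open sites. Minimum: 416.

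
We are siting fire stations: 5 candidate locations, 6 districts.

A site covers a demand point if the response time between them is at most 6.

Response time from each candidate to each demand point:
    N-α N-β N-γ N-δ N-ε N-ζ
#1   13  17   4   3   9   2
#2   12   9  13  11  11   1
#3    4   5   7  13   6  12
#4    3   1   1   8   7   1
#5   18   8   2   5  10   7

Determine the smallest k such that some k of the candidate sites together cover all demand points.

2

Coverage sets (demand points within 6 of each site):
  #1: {N-γ, N-δ, N-ζ}
  #2: {N-ζ}
  #3: {N-α, N-β, N-ε}
  #4: {N-α, N-β, N-γ, N-ζ}
  #5: {N-γ, N-δ}
No single site covers all 6 demand points.
But {#1, #3} covers everything, so the minimum is 2.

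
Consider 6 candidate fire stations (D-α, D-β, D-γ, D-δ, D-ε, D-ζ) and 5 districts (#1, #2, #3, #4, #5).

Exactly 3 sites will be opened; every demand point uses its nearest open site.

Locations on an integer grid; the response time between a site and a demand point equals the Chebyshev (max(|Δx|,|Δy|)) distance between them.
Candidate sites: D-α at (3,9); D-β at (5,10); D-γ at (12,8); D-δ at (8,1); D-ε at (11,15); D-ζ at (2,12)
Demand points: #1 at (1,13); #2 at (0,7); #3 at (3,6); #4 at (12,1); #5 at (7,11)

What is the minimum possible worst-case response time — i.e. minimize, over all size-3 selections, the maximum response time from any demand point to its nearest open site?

4

Open {D-α, D-β, D-δ}.
  Farthest demand point is #1 at response time 4 (to D-α); all others are ≤ 4.
With {D-α, D-γ, D-δ} the worst case is 4.
With {D-α, D-δ, D-ε} the worst case is 4.
No size-3 selection achieves below 4.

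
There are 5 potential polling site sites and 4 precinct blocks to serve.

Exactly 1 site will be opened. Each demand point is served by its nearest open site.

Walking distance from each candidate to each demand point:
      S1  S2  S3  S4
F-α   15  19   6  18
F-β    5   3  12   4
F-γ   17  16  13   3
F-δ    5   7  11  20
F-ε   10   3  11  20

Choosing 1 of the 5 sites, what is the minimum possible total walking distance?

24

Open {F-β}.
  S1→F-β 5, S2→F-β 3, S3→F-β 12, S4→F-β 4  ⇒ total 24.
Compare {F-δ}: total 43.
Compare {F-ε}: total 44.
No size-1 selection does better; minimum is 24.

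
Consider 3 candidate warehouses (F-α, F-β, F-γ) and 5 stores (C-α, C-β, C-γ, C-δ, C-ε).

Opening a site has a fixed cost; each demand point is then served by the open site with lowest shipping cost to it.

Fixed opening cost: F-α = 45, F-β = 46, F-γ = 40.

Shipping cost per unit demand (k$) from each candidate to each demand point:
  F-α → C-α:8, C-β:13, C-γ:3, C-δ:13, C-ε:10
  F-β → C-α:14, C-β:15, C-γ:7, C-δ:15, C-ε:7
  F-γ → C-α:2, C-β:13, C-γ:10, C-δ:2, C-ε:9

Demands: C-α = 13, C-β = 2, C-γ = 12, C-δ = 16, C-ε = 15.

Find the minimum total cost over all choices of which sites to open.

Open {F-α, F-γ}: assign each demand point to its cheapest open site.
  C-α→F-γ 13×2=26, C-β→F-α 2×13=26, C-γ→F-α 12×3=36, C-δ→F-γ 16×2=32, C-ε→F-γ 15×9=135
  shipping cost 255, fixed 85 → total 340.
Compare {F-α, F-β, F-γ}: shipping cost 225 + fixed 131 = 356.
Compare {F-β, F-γ}: shipping cost 273 + fixed 86 = 359.
Compare {F-γ}: shipping cost 339 + fixed 40 = 379.
All other subsets cost ≥ 356. Minimum total cost: 340.

340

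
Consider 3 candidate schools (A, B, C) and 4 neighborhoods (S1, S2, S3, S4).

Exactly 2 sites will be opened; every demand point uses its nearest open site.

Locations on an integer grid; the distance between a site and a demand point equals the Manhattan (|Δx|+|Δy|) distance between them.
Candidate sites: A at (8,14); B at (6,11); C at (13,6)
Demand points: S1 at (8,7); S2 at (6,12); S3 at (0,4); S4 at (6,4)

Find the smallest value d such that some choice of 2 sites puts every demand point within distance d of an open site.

Open {A, B}.
  Farthest demand point is S3 at distance 13 (to B); all others are ≤ 13.
With {B, C} the worst case is 13.
With {A, C} the worst case is 15.
No size-2 selection achieves below 13.

13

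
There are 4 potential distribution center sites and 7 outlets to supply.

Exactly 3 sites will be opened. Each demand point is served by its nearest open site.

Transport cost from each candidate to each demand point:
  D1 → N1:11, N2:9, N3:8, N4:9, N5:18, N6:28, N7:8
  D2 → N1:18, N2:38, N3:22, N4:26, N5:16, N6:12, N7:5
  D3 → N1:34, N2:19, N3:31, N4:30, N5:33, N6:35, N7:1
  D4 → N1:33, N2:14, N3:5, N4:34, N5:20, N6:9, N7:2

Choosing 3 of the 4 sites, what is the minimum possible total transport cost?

Open {D1, D2, D4}.
  N1→D1 11, N2→D1 9, N3→D4 5, N4→D1 9, N5→D2 16, N6→D4 9, N7→D4 2  ⇒ total 61.
Compare {D1, D3, D4}: total 62.
Compare {D1, D2, D3}: total 66.
No size-3 selection does better; minimum is 61.

61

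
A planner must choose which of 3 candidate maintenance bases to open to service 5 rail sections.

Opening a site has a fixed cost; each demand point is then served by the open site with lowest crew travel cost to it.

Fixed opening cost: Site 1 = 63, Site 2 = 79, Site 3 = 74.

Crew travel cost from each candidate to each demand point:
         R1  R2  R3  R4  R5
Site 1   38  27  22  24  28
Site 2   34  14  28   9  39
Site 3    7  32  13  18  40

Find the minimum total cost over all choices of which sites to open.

184

Open {Site 3}: assign each demand point to its cheapest open site.
  R1→Site 3 7, R2→Site 3 32, R3→Site 3 13, R4→Site 3 18, R5→Site 3 40
  crew travel cost 110, fixed 74 → total 184.
Compare {Site 1}: crew travel cost 139 + fixed 63 = 202.
Compare {Site 2}: crew travel cost 124 + fixed 79 = 203.
Compare {Site 1, Site 3}: crew travel cost 93 + fixed 137 = 230.
All other subsets cost ≥ 202. Minimum total cost: 184.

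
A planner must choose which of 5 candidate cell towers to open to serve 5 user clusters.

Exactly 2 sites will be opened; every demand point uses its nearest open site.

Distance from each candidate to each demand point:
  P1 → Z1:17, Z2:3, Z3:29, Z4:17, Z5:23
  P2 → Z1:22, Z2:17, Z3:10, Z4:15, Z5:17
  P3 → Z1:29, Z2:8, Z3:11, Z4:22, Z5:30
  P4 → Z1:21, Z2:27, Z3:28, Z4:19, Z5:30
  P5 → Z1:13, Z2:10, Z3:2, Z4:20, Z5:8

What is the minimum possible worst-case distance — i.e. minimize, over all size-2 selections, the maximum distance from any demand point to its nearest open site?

15

Open {P2, P5}.
  Farthest demand point is Z4 at distance 15 (to P2); all others are ≤ 15.
With {P1, P2} the worst case is 17.
With {P1, P5} the worst case is 17.
No size-2 selection achieves below 15.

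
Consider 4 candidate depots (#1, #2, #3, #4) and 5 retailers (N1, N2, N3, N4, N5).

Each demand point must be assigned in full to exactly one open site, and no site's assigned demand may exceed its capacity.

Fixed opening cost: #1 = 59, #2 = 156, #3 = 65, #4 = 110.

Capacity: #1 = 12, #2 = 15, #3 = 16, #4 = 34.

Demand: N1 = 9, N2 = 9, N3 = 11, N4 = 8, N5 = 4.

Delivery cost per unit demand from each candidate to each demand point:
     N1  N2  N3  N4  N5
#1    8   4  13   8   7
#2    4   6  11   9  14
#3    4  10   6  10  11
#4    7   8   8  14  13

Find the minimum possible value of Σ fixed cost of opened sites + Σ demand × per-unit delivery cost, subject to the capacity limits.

Open {#1, #4}; cheapest assignment that respects the capacities:
  #1 (cap 12, load 12): N4, N5 — cost 8×8 + 4×7 = 92
  #4 (cap 34, load 29): N1, N2, N3 — cost 9×7 + 9×8 + 11×8 = 223
  Shipping 315, fixed 169 → total 484.
  Any other capacity-feasible assignment to {#1, #4} ships for at least 315.
Compare {#3, #4}: its best feasible assignment gives total 522.
Compare {#1, #3, #4}: its best feasible assignment gives total 522.
Every other set of open sites that can feasibly serve all demand totals ≥ 522 even under its best assignment. Minimum: 484.

484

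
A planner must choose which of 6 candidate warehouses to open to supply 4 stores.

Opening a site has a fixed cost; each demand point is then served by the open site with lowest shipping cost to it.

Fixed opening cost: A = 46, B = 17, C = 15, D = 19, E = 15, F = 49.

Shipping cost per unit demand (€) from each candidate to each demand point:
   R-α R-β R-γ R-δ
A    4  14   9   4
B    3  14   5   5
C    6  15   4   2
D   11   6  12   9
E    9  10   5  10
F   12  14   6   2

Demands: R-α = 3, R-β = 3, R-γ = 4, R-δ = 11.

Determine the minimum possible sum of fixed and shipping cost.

108

Open {C, D}: assign each demand point to its cheapest open site.
  R-α→C 3×6=18, R-β→D 3×6=18, R-γ→C 4×4=16, R-δ→C 11×2=22
  shipping cost 74, fixed 34 → total 108.
Compare {C}: shipping cost 101 + fixed 15 = 116.
Compare {C, E}: shipping cost 86 + fixed 30 = 116.
Compare {B, C, D}: shipping cost 65 + fixed 51 = 116.
All other subsets cost ≥ 116. Minimum total cost: 108.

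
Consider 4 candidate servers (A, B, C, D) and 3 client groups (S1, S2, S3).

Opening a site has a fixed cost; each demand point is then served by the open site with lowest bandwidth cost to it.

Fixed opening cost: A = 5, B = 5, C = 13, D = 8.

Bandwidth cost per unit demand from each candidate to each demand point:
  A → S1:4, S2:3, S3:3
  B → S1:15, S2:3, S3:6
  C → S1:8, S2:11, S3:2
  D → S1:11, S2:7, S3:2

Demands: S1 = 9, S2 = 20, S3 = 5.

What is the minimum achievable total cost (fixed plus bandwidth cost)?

116

Open {A}: assign each demand point to its cheapest open site.
  S1→A 9×4=36, S2→A 20×3=60, S3→A 5×3=15
  bandwidth cost 111, fixed 5 → total 116.
Compare {A, D}: bandwidth cost 106 + fixed 13 = 119.
Compare {A, B}: bandwidth cost 111 + fixed 10 = 121.
Compare {A, C}: bandwidth cost 106 + fixed 18 = 124.
All other subsets cost ≥ 119. Minimum total cost: 116.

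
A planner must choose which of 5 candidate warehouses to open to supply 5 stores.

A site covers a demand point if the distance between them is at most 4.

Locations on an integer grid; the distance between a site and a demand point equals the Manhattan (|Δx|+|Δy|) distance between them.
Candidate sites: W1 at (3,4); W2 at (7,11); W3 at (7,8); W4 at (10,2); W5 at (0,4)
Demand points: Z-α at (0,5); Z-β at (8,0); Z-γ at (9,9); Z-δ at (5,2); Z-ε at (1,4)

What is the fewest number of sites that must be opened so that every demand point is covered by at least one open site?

3

Coverage sets (demand points within 4 of each site):
  W1: {Z-α, Z-δ, Z-ε}
  W2: {Z-γ}
  W3: {Z-γ}
  W4: {Z-β}
  W5: {Z-α, Z-ε}
No 2 sites suffice: every size-2 union leaves at least one demand point uncovered.
But {W1, W2, W4} covers everything, so the minimum is 3.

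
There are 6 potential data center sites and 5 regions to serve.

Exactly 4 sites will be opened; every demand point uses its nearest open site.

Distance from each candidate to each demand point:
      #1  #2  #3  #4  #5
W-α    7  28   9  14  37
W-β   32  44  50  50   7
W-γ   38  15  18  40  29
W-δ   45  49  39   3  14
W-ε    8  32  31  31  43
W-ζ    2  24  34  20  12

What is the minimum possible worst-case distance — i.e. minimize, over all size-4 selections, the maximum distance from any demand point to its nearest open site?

Open {W-α, W-β, W-γ, W-δ}.
  Farthest demand point is #2 at distance 15 (to W-γ); all others are ≤ 15.
With {W-α, W-β, W-γ, W-ε} the worst case is 15.
With {W-α, W-β, W-γ, W-ζ} the worst case is 15.
No size-4 selection achieves below 15.

15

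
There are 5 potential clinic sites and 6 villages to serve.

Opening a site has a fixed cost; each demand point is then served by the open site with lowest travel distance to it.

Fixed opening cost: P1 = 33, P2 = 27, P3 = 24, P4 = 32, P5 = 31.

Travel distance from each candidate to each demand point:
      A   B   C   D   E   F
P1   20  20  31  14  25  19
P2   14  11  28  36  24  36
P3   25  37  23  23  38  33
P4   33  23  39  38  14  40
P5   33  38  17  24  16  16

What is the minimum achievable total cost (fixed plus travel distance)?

Open {P2, P5}: assign each demand point to its cheapest open site.
  A→P2 14, B→P2 11, C→P5 17, D→P5 24, E→P5 16, F→P5 16
  travel distance 98, fixed 58 → total 156.
Compare {P1}: travel distance 129 + fixed 33 = 162.
Compare {P1, P5}: travel distance 103 + fixed 64 = 167.
Compare {P1, P2}: travel distance 110 + fixed 60 = 170.
All other subsets cost ≥ 162. Minimum total cost: 156.

156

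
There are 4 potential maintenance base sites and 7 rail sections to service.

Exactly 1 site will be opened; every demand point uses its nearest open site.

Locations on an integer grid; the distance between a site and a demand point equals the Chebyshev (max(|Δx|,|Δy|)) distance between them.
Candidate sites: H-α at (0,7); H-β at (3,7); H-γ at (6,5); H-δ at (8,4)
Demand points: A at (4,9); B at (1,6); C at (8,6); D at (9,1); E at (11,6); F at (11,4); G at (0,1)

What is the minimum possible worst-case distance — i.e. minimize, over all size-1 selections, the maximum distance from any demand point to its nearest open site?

6

Open {H-γ}.
  Farthest demand point is G at distance 6 (to H-γ); all others are ≤ 6.
With {H-β} the worst case is 8.
With {H-δ} the worst case is 8.
No size-1 selection achieves below 6.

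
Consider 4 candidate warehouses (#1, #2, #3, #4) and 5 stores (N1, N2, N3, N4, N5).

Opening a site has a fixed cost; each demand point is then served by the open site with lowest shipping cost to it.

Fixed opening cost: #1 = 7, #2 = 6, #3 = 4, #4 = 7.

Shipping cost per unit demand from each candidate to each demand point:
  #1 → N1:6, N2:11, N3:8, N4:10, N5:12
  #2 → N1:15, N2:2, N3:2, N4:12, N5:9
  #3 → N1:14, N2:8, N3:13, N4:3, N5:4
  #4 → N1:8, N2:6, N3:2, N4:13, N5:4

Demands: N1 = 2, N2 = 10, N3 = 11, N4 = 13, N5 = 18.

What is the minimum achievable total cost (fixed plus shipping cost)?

Open {#1, #2, #3}: assign each demand point to its cheapest open site.
  N1→#1 2×6=12, N2→#2 10×2=20, N3→#2 11×2=22, N4→#3 13×3=39, N5→#3 18×4=72
  shipping cost 165, fixed 17 → total 182.
Compare {#2, #3, #4}: shipping cost 169 + fixed 17 = 186.
Compare {#1, #2, #3, #4}: shipping cost 165 + fixed 24 = 189.
Compare {#2, #3}: shipping cost 181 + fixed 10 = 191.
All other subsets cost ≥ 186. Minimum total cost: 182.

182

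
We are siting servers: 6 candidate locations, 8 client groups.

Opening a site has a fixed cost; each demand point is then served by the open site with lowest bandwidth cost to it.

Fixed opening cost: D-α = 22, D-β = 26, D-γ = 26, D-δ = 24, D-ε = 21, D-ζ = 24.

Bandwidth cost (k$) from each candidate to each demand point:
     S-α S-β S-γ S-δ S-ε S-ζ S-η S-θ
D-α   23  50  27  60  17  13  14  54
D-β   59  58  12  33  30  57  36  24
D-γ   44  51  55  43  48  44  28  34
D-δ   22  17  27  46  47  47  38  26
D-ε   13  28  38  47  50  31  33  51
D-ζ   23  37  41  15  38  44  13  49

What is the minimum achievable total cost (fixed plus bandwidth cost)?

220

Open {D-α, D-δ, D-ζ}: assign each demand point to its cheapest open site.
  S-α→D-δ 22, S-β→D-δ 17, S-γ→D-α 27, S-δ→D-ζ 15, S-ε→D-α 17, S-ζ→D-α 13, S-η→D-ζ 13, S-θ→D-δ 26
  bandwidth cost 150, fixed 70 → total 220.
Compare {D-α, D-β, D-ε}: bandwidth cost 154 + fixed 69 = 223.
Compare {D-α, D-β, D-δ}: bandwidth cost 152 + fixed 72 = 224.
Compare {D-α, D-β, D-ζ}: bandwidth cost 154 + fixed 72 = 226.
All other subsets cost ≥ 223. Minimum total cost: 220.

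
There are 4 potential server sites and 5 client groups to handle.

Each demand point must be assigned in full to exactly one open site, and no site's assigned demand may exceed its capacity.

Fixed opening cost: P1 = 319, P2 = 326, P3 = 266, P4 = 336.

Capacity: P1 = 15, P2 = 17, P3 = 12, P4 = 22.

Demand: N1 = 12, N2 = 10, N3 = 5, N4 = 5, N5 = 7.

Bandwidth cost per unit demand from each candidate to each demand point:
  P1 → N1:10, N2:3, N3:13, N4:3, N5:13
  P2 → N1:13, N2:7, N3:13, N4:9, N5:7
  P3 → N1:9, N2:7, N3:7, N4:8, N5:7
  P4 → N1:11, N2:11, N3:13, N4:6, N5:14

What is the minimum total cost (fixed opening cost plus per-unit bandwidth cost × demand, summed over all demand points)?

1008

Open {P2, P4}; cheapest assignment that respects the capacities:
  P2 (cap 17, load 17): N2, N5 — cost 10×7 + 7×7 = 119
  P4 (cap 22, load 22): N1, N3, N4 — cost 12×11 + 5×13 + 5×6 = 227
  Shipping 346, fixed 662 → total 1008.
  Any other capacity-feasible assignment to {P2, P4} ships for at least 346.
Compare {P1, P2, P3}: its best feasible assignment gives total 1178.
Compare {P1, P3, P4}: its best feasible assignment gives total 1182.
Every other set of open sites that can feasibly serve all demand totals ≥ 1178 even under its best assignment. Minimum: 1008.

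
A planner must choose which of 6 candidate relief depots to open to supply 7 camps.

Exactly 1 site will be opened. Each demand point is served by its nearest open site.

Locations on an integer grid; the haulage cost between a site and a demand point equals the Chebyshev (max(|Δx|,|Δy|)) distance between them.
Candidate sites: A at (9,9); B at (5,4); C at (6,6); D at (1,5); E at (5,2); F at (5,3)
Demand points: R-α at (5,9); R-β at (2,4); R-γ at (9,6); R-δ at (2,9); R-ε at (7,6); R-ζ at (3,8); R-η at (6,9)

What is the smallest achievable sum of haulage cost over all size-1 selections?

Open {C}.
  R-α→C 3, R-β→C 4, R-γ→C 3, R-δ→C 4, R-ε→C 1, R-ζ→C 3, R-η→C 3  ⇒ total 21.
Compare {B}: total 28.
Compare {D}: total 31.
No size-1 selection does better; minimum is 21.

21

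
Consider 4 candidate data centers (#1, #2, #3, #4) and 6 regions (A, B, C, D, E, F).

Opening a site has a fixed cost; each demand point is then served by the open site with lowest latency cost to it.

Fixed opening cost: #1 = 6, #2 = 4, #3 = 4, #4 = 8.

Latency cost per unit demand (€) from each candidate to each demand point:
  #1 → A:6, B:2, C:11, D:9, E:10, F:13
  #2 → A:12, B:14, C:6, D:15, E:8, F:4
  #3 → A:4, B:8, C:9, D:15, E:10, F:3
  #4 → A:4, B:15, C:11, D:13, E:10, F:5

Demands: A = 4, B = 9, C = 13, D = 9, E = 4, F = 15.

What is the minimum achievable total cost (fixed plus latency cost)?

Open {#1, #2, #3}: assign each demand point to its cheapest open site.
  A→#3 4×4=16, B→#1 9×2=18, C→#2 13×6=78, D→#1 9×9=81, E→#2 4×8=32, F→#3 15×3=45
  latency cost 270, fixed 14 → total 284.
Compare {#1, #2, #3, #4}: latency cost 270 + fixed 22 = 292.
Compare {#1, #2}: latency cost 293 + fixed 10 = 303.
Compare {#1, #2, #4}: latency cost 285 + fixed 18 = 303.
All other subsets cost ≥ 292. Minimum total cost: 284.

284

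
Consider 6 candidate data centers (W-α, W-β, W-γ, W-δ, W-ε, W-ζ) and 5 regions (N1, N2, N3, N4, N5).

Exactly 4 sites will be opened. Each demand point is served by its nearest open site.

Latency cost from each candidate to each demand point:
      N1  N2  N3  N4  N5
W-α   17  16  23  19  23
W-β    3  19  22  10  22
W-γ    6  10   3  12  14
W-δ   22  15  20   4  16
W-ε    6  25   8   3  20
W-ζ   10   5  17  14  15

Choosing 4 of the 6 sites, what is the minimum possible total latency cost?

Open {W-β, W-γ, W-ε, W-ζ}.
  N1→W-β 3, N2→W-ζ 5, N3→W-γ 3, N4→W-ε 3, N5→W-γ 14  ⇒ total 28.
Compare {W-β, W-γ, W-δ, W-ζ}: total 29.
Compare {W-α, W-γ, W-ε, W-ζ}: total 31.
No size-4 selection does better; minimum is 28.

28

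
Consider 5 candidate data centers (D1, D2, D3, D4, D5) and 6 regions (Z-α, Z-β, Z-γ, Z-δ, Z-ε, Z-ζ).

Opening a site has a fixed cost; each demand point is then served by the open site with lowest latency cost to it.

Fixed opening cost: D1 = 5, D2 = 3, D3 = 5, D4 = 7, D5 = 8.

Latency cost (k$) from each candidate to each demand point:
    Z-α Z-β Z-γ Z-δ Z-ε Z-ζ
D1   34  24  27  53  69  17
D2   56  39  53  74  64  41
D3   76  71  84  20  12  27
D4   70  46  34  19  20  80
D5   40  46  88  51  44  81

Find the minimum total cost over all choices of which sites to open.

144

Open {D1, D3}: assign each demand point to its cheapest open site.
  Z-α→D1 34, Z-β→D1 24, Z-γ→D1 27, Z-δ→D3 20, Z-ε→D3 12, Z-ζ→D1 17
  latency cost 134, fixed 10 → total 144.
Compare {D1, D2, D3}: latency cost 134 + fixed 13 = 147.
Compare {D1, D3, D4}: latency cost 133 + fixed 17 = 150.
Compare {D1, D3, D5}: latency cost 134 + fixed 18 = 152.
All other subsets cost ≥ 147. Minimum total cost: 144.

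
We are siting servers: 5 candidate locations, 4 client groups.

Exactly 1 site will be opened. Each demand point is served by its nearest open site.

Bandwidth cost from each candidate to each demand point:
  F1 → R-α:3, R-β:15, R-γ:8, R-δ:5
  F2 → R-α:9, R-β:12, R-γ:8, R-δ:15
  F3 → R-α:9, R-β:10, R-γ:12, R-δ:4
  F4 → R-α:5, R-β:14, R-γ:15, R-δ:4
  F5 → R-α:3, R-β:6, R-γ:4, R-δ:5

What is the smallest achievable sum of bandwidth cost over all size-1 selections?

Open {F5}.
  R-α→F5 3, R-β→F5 6, R-γ→F5 4, R-δ→F5 5  ⇒ total 18.
Compare {F1}: total 31.
Compare {F3}: total 35.
No size-1 selection does better; minimum is 18.

18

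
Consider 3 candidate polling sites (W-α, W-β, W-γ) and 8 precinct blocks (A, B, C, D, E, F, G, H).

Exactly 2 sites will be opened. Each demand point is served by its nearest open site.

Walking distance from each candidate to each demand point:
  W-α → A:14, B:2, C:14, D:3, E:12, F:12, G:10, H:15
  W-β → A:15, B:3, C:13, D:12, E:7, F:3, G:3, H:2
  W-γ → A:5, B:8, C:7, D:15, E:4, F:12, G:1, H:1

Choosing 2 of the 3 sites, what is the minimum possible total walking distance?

Open {W-α, W-γ}.
  A→W-γ 5, B→W-α 2, C→W-γ 7, D→W-α 3, E→W-γ 4, F→W-α 12, G→W-γ 1, H→W-γ 1  ⇒ total 35.
Compare {W-β, W-γ}: total 36.
Compare {W-α, W-β}: total 47.

35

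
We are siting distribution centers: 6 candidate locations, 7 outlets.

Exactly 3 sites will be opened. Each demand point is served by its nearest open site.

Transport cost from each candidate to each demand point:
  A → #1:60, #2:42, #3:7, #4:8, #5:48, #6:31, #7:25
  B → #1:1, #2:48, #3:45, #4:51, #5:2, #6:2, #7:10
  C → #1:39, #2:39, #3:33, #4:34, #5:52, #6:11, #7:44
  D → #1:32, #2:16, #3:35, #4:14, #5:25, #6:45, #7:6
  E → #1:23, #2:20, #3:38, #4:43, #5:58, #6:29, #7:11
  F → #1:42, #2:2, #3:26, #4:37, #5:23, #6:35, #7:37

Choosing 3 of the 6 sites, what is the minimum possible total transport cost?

32

Open {A, B, F}.
  #1→B 1, #2→F 2, #3→A 7, #4→A 8, #5→B 2, #6→B 2, #7→B 10  ⇒ total 32.
Compare {A, B, D}: total 42.
Compare {A, B, E}: total 50.
No size-3 selection does better; minimum is 32.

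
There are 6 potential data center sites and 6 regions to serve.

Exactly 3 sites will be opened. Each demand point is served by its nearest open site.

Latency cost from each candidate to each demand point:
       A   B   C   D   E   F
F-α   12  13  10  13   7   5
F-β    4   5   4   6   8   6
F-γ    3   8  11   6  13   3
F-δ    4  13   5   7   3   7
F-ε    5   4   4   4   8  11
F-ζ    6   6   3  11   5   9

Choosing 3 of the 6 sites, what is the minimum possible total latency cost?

Open {F-γ, F-δ, F-ε}.
  A→F-γ 3, B→F-ε 4, C→F-ε 4, D→F-ε 4, E→F-δ 3, F→F-γ 3  ⇒ total 21.
Compare {F-γ, F-ε, F-ζ}: total 22.
Compare {F-α, F-δ, F-ε}: total 24.
No size-3 selection does better; minimum is 21.

21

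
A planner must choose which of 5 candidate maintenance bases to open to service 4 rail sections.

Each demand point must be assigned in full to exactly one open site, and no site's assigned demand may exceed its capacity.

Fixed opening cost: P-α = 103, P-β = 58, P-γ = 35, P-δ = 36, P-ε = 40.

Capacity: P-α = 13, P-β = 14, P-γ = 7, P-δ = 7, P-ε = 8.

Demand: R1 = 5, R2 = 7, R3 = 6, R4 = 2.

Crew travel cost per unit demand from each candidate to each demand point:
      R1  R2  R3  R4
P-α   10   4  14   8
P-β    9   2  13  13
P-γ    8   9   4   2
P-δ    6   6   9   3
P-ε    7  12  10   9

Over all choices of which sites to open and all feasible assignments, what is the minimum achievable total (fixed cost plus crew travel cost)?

202

Open {P-β, P-γ}; cheapest assignment that respects the capacities:
  P-β (cap 14, load 14): R1, R2, R4 — cost 5×9 + 7×2 + 2×13 = 85
  P-γ (cap 7, load 6): R3 — cost 6×4 = 24
  Shipping 109, fixed 93 → total 202.
  Any other capacity-feasible assignment to {P-β, P-γ} ships for at least 109.
Compare {P-β, P-γ, P-δ}: its best feasible assignment gives total 203.
Compare {P-β, P-δ}: its best feasible assignment gives total 222.
Every other set of open sites that can feasibly serve all demand totals ≥ 203 even under its best assignment. Minimum: 202.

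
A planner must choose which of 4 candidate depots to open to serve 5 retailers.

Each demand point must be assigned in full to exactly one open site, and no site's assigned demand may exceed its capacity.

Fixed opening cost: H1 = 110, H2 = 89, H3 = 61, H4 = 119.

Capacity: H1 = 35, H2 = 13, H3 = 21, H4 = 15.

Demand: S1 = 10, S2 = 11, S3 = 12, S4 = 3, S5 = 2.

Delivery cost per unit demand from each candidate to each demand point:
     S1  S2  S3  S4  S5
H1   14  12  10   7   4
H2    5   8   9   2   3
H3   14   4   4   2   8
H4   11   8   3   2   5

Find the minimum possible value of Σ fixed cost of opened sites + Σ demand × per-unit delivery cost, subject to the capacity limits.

411

Open {H2, H3, H4}; cheapest assignment that respects the capacities:
  H2 (cap 13, load 12): S1, S5 — cost 10×5 + 2×3 = 56
  H3 (cap 21, load 14): S2, S4 — cost 11×4 + 3×2 = 50
  H4 (cap 15, load 12): S3 — cost 12×3 = 36
  Shipping 142, fixed 269 → total 411.
  Any other capacity-feasible assignment to {H2, H3, H4} ships for at least 142.
Compare {H1, H2, H3}: its best feasible assignment gives total 486.
Compare {H1, H3}: its best feasible assignment gives total 489.
Every other set of open sites that can feasibly serve all demand totals ≥ 486 even under its best assignment. Minimum: 411.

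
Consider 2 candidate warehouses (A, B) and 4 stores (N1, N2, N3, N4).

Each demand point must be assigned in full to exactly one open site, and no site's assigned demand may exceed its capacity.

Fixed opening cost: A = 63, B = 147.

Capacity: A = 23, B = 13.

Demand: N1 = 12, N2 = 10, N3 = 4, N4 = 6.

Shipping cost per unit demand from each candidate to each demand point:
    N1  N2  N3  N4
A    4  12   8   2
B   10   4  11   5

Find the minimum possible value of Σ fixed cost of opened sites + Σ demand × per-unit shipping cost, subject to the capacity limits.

Open {A, B}; cheapest assignment that respects the capacities:
  A (cap 23, load 22): N1, N3, N4 — cost 12×4 + 4×8 + 6×2 = 92
  B (cap 13, load 10): N2 — cost 10×4 = 40
  Shipping 132, fixed 210 → total 342.
  Any other capacity-feasible assignment to {A, B} ships for at least 132.
Total demand is 32 and no other set of sites has combined capacity ≥ 32, so {A, B} is the only feasible choice of open sites. Minimum: 342.

342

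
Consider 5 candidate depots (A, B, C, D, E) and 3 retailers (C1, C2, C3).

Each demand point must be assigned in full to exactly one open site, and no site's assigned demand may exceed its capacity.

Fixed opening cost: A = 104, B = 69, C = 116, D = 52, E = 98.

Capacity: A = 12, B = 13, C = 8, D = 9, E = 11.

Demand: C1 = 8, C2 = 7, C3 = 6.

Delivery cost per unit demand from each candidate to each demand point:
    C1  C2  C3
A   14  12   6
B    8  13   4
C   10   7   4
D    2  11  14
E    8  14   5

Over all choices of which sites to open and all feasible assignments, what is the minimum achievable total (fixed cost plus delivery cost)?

Open {B, D}; cheapest assignment that respects the capacities:
  B (cap 13, load 13): C2, C3 — cost 7×13 + 6×4 = 115
  D (cap 9, load 8): C1 — cost 8×2 = 16
  Shipping 131, fixed 121 → total 252.
  Any other capacity-feasible assignment to {B, D} ships for at least 131.
Compare {B, C, D}: its best feasible assignment gives total 326.
Compare {B, E}: its best feasible assignment gives total 346.
Every other set of open sites that can feasibly serve all demand totals ≥ 326 even under its best assignment. Minimum: 252.

252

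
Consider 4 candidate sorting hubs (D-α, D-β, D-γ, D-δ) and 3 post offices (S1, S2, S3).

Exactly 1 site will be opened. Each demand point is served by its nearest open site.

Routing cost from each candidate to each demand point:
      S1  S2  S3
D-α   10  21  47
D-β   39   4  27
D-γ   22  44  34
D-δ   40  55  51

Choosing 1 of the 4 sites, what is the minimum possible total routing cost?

70

Open {D-β}.
  S1→D-β 39, S2→D-β 4, S3→D-β 27  ⇒ total 70.
Compare {D-α}: total 78.
Compare {D-γ}: total 100.
No size-1 selection does better; minimum is 70.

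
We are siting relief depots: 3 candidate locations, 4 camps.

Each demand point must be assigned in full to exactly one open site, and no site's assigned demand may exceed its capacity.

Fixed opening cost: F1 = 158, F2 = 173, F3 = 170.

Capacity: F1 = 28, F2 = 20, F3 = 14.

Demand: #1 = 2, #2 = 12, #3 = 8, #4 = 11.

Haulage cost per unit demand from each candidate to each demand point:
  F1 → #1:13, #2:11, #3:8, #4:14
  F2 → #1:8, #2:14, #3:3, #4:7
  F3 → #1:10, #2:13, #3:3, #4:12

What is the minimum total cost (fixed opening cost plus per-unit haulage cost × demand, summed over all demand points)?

590

Open {F1, F2}; cheapest assignment that respects the capacities:
  F1 (cap 28, load 14): #1, #2 — cost 2×13 + 12×11 = 158
  F2 (cap 20, load 19): #3, #4 — cost 8×3 + 11×7 = 101
  Shipping 259, fixed 331 → total 590.
  Any other capacity-feasible assignment to {F1, F2} ships for at least 259.
Compare {F2, F3}: its best feasible assignment gives total 620.
Compare {F1, F3}: its best feasible assignment gives total 658.
Every other set of open sites that can feasibly serve all demand totals ≥ 620 even under its best assignment. Minimum: 590.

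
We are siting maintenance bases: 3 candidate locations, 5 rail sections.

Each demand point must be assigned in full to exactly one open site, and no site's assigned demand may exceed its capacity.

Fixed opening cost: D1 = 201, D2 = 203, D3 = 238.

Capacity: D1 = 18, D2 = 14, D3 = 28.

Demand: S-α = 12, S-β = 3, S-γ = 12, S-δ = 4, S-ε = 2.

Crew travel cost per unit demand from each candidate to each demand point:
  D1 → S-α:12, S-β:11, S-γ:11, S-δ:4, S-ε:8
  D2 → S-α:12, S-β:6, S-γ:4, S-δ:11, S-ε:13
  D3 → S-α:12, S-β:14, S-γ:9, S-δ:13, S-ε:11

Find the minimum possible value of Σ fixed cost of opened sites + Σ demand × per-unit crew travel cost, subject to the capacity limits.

Open {D2, D3}; cheapest assignment that respects the capacities:
  D2 (cap 14, load 12): S-γ — cost 12×4 = 48
  D3 (cap 28, load 21): S-α, S-β, S-δ, S-ε — cost 12×12 + 3×14 + 4×13 + 2×11 = 260
  Shipping 308, fixed 441 → total 749.
  Any other capacity-feasible assignment to {D2, D3} ships for at least 308.
Compare {D1, D3}: its best feasible assignment gives total 756.
Compare {D1, D2, D3}: its best feasible assignment gives total 899.
Every other set of open sites that can feasibly serve all demand totals ≥ 756 even under its best assignment. Minimum: 749.

749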